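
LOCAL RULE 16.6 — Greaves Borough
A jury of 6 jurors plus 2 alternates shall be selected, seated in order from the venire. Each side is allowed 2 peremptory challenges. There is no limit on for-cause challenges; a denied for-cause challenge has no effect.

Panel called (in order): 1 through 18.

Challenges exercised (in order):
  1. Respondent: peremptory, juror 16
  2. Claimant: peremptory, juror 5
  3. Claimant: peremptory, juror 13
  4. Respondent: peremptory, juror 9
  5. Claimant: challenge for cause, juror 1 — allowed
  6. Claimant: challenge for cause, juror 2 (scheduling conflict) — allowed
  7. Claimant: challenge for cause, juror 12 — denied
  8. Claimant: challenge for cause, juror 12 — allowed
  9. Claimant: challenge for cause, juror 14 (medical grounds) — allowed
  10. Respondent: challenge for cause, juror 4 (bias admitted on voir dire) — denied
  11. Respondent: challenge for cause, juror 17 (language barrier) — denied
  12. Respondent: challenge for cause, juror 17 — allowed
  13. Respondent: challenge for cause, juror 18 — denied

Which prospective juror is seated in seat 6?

Removed: #1, #2, #5, #9, #12, #13, #14, #16, #17. (#4, #18 stay — for-cause denied.)
Seating in order: seats 1–6 → #3, #4, #6, #7, #8, #10; alternates → #11, #15.
So seat 6 is #10.

10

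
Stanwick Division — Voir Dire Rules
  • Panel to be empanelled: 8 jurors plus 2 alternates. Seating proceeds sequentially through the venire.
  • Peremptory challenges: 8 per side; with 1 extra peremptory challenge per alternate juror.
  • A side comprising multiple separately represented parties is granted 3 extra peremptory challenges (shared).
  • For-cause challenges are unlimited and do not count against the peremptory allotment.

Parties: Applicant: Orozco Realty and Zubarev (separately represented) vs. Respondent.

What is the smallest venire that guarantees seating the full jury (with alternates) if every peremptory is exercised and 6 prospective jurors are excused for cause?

39

Seats to fill: 8 + 2 alternates = 10.
Peremptories — Applicant: 8 + 1×2 + 3 = 13; Respondent: 8 + 1×2 = 10; total 23.
For-cause removals: 6.
Minimum venire: 10 + 23 + 6 = 39.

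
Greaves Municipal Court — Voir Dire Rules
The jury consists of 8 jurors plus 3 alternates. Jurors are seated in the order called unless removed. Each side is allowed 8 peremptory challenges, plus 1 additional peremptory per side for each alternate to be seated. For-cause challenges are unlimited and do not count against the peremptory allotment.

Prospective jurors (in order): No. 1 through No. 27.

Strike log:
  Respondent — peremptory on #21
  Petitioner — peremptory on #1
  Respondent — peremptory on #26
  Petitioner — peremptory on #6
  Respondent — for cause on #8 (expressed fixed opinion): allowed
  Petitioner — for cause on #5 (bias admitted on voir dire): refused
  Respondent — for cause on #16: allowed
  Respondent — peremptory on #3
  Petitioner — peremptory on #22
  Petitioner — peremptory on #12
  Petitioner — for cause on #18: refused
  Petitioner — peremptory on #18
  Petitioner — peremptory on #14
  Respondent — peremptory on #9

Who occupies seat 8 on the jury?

Removed: #1, #3, #6, #8, #9, #12, #14, #16, #18, #21, #22, #26. (#5 stays — for-cause denied.)
Seating in order: seats 1–8 → #2, #4, #5, #7, #10, #11, #13, #15; alternates → #17, #19, #20.
So seat 8 is #15.

15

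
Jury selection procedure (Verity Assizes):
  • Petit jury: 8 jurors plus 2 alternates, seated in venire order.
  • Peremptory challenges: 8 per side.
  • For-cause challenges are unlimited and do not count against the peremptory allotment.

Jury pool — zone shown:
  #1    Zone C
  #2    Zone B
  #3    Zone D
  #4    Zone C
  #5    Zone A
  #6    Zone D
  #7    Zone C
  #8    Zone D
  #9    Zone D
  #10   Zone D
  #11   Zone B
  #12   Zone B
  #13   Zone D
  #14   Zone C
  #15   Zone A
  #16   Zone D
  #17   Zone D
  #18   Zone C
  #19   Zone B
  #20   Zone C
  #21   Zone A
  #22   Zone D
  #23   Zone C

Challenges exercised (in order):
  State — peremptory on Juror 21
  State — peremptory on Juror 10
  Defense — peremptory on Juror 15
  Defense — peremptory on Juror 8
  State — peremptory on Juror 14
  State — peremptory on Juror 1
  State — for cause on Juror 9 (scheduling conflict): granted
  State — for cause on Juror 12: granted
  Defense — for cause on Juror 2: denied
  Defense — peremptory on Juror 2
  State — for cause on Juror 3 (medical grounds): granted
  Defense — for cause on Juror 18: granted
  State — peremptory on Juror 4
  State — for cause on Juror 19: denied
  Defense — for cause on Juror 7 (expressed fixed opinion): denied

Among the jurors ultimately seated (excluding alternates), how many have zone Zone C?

1

Removed: #1, #2, #3, #4, #8, #9, #10, #12, #14, #15, #18, #21.
Seated jurors 1–8: #5, #6, #7, #11, #13, #16, #17, #19 (alternates #20, #22 not counted).
Of those, in Zone C: #7 → 1.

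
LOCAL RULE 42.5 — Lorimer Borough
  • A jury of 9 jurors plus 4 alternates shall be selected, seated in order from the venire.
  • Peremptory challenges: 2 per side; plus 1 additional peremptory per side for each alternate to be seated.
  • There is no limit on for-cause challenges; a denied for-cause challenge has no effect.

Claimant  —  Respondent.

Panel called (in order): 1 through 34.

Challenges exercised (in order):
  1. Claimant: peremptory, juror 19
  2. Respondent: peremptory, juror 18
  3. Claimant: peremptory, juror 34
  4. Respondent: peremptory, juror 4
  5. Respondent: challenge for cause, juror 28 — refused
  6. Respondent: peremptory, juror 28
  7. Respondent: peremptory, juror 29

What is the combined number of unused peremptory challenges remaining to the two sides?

Claimant allotment: 2 base + 1 × 4 alternates = 6. Respondent allotment: 2 base + 1 × 4 alternates = 6.
Claimant peremptories used: #19, #34 — 2.
Respondent peremptories used: #18, #4, #28, #29 — 4 (the for-cause on #28 doesn't count).
Remaining: (6 − 2) + (6 − 4) = 6.

6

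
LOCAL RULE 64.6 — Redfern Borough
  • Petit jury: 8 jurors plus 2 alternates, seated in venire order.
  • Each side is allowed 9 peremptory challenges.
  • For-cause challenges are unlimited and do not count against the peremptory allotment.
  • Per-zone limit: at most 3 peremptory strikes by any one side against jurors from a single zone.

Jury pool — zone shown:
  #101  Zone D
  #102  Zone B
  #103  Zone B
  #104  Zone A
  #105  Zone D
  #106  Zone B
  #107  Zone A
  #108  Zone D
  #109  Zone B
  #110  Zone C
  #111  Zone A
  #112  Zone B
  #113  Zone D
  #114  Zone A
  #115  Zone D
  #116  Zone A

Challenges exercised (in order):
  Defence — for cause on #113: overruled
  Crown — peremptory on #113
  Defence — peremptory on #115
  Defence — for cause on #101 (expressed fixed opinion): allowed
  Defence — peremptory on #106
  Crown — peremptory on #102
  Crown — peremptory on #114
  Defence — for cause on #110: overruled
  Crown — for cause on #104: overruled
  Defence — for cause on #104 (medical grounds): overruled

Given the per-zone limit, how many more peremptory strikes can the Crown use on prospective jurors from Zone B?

Crown peremptories so far: #113, #102, #114 — 3 of 9 used, 6 left overall.
Against Zone B: #102 — 1 used; per-zone cap 3 leaves 2.
Binding limit: min(6, 2) = 2.

2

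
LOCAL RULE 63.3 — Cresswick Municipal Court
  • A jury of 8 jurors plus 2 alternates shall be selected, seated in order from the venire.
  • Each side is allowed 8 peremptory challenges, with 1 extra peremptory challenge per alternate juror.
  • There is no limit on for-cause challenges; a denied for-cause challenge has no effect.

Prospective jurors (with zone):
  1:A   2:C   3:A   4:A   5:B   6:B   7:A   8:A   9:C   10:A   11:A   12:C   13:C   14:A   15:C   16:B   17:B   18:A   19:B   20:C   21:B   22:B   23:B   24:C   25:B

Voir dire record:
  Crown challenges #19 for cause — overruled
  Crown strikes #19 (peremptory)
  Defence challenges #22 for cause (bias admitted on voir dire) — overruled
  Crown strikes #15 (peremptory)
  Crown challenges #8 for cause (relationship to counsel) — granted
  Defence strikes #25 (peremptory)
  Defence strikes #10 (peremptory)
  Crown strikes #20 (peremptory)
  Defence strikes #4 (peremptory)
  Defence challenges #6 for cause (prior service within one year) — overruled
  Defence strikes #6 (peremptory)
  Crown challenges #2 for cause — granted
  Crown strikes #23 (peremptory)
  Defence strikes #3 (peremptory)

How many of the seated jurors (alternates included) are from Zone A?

Removed: #2, #3, #4, #6, #8, #10, #15, #19, #20, #23, #25.
Seated (10 incl. alternates): #1, #5, #7, #9, #11, #12, #13, #14, #16, #17.
Of those, in Zone A: #1, #7, #11, #14 → 4.

4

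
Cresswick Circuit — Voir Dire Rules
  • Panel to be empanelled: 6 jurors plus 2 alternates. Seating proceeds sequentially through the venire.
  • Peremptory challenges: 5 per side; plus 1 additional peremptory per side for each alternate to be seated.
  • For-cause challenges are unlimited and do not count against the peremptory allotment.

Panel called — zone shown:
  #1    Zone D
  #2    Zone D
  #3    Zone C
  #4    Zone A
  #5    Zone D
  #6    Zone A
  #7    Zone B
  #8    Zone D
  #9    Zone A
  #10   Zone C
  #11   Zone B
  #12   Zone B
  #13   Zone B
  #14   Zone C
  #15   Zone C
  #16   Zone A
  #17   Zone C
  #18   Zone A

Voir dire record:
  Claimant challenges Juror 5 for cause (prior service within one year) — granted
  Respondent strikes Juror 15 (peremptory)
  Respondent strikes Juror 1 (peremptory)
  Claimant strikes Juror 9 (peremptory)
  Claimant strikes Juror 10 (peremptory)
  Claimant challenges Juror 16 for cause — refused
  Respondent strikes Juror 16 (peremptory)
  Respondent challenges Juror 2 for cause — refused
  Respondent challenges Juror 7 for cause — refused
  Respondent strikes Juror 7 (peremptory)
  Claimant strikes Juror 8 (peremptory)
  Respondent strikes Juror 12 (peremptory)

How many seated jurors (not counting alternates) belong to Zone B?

2

Removed: #1, #5, #7, #8, #9, #10, #12, #15, #16.
Seated jurors 1–6: #2, #3, #4, #6, #11, #13 (alternates #14, #17 not counted).
Of those, in Zone B: #11, #13 → 2.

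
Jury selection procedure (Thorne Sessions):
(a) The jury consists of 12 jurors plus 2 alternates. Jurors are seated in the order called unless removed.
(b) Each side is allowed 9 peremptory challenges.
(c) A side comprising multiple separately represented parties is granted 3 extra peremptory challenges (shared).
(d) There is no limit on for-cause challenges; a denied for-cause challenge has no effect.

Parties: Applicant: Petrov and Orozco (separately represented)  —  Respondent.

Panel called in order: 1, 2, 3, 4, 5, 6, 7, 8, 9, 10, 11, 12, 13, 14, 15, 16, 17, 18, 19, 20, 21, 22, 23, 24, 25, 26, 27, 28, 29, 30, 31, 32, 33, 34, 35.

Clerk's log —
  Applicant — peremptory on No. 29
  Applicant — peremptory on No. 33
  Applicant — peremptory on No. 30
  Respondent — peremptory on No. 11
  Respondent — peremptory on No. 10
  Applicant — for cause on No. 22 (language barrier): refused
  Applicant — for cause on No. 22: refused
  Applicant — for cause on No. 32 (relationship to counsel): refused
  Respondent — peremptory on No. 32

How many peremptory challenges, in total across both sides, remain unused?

Applicant allotment: 9 base + 3 multi-party = 12. Respondent allotment: 9.
Applicant peremptories used: #29, #33, #30 — 3 (for-cause on #22, #22, #32 don't count).
Respondent peremptories used: #11, #10, #32 — 3.
Remaining: (12 − 3) + (9 − 3) = 15.

15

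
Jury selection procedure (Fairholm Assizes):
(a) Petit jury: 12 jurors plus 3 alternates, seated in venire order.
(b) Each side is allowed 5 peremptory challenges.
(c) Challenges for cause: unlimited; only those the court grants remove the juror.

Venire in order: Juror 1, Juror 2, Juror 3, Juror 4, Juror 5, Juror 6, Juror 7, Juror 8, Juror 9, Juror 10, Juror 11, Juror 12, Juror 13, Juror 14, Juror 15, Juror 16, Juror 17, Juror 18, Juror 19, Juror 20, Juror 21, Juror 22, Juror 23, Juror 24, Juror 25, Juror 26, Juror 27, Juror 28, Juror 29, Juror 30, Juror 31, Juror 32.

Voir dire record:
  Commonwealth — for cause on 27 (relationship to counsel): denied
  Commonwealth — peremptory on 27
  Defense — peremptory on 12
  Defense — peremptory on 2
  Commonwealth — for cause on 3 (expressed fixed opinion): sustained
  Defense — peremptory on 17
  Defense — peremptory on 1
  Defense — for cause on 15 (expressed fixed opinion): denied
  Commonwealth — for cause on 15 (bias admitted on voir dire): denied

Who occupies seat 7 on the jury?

10

Removed: #1, #2, #3, #12, #17, #27. (#15 stays — for-cause denied.)
Seating in order: seats 1–12 → #4, #5, #6, #7, #8, #9, #10, #11, #13, #14, #15, #16; alternates → #18, #19, #20.
So seat 7 is #10.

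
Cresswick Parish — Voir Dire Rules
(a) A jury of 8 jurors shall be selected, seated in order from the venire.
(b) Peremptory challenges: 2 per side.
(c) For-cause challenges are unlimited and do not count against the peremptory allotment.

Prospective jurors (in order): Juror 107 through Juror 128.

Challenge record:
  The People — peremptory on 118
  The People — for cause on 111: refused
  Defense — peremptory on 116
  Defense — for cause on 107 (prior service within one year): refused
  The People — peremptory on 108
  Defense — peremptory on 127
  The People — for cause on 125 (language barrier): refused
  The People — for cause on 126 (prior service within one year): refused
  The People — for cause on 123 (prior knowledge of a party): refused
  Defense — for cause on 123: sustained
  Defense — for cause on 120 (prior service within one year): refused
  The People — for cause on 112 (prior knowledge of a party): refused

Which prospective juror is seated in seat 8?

Removed: #108, #116, #118, #123, #127. (#107, #111, #112, #120, #125, #126 stay — for-cause denied.)
Seating in order: seats 1–8 → #107, #109, #110, #111, #112, #113, #114, #115.
So seat 8 is #115.

115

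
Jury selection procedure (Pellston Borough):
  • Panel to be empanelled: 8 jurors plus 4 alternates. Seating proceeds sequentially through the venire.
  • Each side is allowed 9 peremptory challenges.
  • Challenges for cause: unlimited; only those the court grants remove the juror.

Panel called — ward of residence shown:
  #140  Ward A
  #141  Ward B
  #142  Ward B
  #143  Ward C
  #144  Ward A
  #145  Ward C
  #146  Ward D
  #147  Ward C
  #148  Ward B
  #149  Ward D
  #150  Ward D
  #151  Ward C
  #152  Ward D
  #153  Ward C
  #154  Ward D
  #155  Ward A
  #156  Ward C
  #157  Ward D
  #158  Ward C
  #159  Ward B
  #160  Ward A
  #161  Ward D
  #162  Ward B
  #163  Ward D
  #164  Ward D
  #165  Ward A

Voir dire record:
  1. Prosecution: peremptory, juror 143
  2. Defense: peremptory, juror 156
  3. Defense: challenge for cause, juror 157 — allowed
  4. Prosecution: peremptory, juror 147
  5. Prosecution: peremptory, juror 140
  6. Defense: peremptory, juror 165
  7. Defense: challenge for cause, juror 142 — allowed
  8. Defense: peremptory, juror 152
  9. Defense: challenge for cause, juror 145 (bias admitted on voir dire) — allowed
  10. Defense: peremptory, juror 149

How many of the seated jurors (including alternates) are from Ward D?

3

Removed: #140, #142, #143, #145, #147, #149, #152, #156, #157, #165.
Seated (12 incl. alternates): #141, #144, #146, #148, #150, #151, #153, #154, #155, #158, #159, #160.
Of those, in Ward D: #146, #150, #154 → 3.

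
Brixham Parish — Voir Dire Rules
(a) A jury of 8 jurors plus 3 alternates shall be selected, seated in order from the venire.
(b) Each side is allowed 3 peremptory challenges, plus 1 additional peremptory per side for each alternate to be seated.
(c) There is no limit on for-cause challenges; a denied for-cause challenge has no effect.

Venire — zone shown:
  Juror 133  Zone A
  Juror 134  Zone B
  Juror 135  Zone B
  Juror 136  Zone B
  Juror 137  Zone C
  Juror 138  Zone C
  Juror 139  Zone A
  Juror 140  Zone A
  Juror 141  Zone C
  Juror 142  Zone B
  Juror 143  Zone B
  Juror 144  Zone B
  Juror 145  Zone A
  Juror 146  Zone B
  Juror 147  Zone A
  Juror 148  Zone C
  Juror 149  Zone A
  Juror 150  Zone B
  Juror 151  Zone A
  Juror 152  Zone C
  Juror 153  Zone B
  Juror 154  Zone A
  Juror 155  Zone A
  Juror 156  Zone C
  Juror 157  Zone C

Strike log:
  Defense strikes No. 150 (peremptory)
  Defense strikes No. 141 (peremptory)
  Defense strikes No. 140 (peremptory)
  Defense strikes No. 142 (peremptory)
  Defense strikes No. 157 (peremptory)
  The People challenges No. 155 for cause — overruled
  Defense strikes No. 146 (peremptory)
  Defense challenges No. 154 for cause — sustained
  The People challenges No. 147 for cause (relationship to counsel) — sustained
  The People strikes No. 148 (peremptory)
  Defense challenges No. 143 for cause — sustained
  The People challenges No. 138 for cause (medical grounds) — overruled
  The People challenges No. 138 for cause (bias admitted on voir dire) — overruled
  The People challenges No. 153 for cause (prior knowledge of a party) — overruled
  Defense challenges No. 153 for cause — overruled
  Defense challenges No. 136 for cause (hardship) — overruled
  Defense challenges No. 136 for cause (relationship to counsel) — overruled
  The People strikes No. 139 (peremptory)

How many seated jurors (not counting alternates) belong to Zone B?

4

Removed: #139, #140, #141, #142, #143, #146, #147, #148, #150, #154, #157.
Seated jurors 1–8: #133, #134, #135, #136, #137, #138, #144, #145 (alternates #149, #151, #152 not counted).
Of those, in Zone B: #134, #135, #136, #144 → 4.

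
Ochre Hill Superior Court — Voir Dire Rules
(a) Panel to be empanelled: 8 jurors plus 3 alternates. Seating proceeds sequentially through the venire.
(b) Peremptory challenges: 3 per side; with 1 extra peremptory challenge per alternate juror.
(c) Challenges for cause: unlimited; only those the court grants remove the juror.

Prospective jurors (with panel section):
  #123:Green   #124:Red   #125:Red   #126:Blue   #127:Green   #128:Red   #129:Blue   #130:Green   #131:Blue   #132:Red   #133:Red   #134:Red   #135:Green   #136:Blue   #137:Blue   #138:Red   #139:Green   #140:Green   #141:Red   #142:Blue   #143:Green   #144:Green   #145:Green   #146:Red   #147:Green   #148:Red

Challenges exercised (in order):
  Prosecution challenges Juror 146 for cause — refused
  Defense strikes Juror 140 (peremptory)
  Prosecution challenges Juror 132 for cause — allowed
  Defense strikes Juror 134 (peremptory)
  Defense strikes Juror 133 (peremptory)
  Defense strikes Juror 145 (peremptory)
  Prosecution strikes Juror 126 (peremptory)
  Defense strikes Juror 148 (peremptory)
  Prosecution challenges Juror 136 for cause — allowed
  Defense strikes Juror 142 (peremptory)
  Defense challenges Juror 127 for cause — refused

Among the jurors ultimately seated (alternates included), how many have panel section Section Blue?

Removed: #126, #132, #133, #134, #136, #140, #142, #145, #148.
Seated (11 incl. alternates): #123, #124, #125, #127, #128, #129, #130, #131, #135, #137, #138.
Of those, in Section Blue: #129, #131, #137 → 3.

3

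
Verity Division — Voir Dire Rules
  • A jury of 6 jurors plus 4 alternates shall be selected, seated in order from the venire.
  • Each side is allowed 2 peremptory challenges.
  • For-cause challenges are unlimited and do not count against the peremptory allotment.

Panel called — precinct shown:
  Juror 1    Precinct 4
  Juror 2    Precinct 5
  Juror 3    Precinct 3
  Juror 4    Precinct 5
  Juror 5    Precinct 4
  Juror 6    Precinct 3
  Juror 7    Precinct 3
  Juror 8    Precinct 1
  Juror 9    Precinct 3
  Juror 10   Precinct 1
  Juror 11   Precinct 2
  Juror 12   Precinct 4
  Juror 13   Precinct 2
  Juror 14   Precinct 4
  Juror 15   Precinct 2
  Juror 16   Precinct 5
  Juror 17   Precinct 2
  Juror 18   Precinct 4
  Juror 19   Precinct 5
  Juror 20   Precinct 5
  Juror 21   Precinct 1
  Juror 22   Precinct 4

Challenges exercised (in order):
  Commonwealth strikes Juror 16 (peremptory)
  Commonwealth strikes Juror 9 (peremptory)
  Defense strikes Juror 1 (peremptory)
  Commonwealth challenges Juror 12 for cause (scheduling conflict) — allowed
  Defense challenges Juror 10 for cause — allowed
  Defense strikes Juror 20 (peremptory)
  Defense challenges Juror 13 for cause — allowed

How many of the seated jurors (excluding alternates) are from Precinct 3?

Removed: #1, #9, #10, #12, #13, #16, #20.
Seated jurors 1–6: #2, #3, #4, #5, #6, #7 (alternates #8, #11, #14, #15 not counted).
Of those, in Precinct 3: #3, #6, #7 → 3.

3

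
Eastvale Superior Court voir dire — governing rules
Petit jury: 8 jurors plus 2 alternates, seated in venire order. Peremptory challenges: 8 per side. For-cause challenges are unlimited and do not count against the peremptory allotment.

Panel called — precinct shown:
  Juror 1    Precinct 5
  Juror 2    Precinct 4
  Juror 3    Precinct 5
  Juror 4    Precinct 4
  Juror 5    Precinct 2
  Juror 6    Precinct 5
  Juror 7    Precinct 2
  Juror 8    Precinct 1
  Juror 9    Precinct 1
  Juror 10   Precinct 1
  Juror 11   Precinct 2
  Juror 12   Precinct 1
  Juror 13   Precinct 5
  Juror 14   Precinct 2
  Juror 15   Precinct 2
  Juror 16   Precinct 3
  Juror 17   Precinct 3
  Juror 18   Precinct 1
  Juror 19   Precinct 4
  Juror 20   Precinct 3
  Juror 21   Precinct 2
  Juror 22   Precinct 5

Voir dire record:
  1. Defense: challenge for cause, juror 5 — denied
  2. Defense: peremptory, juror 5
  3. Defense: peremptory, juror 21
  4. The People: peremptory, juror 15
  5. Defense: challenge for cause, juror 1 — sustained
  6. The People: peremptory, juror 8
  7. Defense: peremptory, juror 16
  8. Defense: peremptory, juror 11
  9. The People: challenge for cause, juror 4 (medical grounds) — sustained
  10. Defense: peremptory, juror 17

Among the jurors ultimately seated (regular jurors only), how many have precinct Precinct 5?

Removed: #1, #4, #5, #8, #11, #15, #16, #17, #21.
Seated jurors 1–8: #2, #3, #6, #7, #9, #10, #12, #13 (alternates #14, #18 not counted).
Of those, in Precinct 5: #3, #6, #13 → 3.

3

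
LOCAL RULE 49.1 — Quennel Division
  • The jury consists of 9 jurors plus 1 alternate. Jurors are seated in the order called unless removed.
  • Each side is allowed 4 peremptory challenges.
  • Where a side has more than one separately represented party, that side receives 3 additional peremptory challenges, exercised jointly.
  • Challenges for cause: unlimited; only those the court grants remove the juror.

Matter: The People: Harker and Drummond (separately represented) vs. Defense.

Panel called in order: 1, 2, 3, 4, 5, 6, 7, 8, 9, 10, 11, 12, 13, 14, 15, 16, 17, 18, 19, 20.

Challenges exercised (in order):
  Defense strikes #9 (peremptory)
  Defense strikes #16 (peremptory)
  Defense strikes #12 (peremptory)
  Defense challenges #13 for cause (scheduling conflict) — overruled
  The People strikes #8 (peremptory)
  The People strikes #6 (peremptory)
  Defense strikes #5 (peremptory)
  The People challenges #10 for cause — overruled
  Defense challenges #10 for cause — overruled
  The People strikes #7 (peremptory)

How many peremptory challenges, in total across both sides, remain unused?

4

The People allotment: 4 base + 3 multi-party = 7. Defense allotment: 4.
The People peremptories used: #8, #6, #7 — 3 (the for-cause on #10 doesn't count).
Defense peremptories used: #9, #16, #12, #5 — 4 (for-cause on #13, #10 don't count).
Remaining: (7 − 3) + (4 − 4) = 4.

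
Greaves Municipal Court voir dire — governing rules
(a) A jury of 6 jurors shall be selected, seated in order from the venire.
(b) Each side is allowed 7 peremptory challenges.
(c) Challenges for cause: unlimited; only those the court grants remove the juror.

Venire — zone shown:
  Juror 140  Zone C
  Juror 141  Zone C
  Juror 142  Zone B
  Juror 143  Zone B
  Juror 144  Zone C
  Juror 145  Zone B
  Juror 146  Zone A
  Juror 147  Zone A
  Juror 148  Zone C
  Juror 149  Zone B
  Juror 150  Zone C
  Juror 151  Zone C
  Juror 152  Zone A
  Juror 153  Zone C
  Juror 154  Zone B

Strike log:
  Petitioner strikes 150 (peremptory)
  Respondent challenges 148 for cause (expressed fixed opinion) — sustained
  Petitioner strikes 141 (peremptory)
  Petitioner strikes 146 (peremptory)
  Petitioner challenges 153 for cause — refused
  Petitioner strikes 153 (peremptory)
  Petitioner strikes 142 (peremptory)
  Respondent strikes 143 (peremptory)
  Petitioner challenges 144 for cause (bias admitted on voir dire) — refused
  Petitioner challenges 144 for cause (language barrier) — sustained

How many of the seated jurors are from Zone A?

Removed: #141, #142, #143, #144, #146, #148, #150, #153.
Seated jurors 1–6: #140, #145, #147, #149, #151, #152.
Of those, in Zone A: #147, #152 → 2.

2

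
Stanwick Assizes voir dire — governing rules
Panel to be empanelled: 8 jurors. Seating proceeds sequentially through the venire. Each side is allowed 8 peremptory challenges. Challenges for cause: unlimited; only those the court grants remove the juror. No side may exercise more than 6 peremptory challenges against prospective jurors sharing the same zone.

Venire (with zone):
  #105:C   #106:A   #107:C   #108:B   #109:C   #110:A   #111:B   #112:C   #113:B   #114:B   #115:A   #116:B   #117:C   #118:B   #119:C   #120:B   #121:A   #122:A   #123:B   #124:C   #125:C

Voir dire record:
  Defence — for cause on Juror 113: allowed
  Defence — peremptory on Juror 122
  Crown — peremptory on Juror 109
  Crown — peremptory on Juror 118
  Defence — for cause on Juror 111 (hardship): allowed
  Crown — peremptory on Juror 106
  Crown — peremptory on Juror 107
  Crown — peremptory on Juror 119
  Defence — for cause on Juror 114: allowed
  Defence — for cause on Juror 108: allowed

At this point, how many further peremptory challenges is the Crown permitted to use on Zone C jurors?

3

Crown peremptories so far: #109, #118, #106, #107, #119 — 5 of 8 used, 3 left overall.
Against Zone C: #109, #107, #119 — 3 used; per-zone cap 6 leaves 3.
Binding limit: min(3, 3) = 3.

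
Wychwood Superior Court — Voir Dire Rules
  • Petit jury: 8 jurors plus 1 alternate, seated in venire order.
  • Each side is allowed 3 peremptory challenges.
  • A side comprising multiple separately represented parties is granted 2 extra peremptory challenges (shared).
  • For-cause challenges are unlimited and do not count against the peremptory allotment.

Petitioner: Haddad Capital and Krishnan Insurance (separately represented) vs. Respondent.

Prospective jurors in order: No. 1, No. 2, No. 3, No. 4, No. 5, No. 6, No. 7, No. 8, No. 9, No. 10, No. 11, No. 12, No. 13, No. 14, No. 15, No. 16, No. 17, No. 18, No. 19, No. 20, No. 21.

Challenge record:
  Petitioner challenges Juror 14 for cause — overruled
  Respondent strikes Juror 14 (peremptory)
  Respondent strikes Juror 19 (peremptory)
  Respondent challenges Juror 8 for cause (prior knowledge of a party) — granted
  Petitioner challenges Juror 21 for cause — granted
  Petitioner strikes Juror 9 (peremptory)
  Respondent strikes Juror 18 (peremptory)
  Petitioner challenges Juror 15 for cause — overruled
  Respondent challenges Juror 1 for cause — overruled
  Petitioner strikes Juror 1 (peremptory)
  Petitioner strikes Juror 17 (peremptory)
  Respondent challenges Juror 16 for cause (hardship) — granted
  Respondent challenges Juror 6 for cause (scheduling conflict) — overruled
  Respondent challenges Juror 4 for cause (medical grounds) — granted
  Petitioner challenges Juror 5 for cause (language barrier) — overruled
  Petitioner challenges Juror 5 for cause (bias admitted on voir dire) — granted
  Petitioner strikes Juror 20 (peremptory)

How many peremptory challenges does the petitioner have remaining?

1

Petitioner allotment: 3 base + 2 multi-party = 5.
Petitioner peremptories used: #9, #1, #17, #20 — 4 (for-cause on #14, #21, #15, #5, #5 don't count).
Remaining: 5 − 4 = 1.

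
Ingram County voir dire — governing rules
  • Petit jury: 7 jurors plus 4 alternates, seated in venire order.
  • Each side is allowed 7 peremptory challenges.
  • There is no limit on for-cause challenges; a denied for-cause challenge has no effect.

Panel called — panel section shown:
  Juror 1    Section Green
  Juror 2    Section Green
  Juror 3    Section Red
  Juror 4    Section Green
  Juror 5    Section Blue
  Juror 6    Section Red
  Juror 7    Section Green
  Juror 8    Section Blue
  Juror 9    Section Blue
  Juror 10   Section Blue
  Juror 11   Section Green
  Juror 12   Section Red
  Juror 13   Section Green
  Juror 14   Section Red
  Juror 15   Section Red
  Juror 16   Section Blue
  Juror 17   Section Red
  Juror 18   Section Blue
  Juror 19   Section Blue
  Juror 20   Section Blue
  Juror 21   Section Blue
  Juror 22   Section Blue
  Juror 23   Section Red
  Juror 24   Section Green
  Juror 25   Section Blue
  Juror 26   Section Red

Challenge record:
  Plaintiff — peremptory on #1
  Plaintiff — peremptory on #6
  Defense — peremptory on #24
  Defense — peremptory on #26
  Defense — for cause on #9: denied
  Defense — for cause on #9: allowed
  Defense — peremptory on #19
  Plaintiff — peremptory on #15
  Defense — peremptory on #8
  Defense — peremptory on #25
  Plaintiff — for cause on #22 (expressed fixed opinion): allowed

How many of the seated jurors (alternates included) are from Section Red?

3

Removed: #1, #6, #8, #9, #15, #19, #22, #24, #25, #26.
Seated (11 incl. alternates): #2, #3, #4, #5, #7, #10, #11, #12, #13, #14, #16.
Of those, in Section Red: #3, #12, #14 → 3.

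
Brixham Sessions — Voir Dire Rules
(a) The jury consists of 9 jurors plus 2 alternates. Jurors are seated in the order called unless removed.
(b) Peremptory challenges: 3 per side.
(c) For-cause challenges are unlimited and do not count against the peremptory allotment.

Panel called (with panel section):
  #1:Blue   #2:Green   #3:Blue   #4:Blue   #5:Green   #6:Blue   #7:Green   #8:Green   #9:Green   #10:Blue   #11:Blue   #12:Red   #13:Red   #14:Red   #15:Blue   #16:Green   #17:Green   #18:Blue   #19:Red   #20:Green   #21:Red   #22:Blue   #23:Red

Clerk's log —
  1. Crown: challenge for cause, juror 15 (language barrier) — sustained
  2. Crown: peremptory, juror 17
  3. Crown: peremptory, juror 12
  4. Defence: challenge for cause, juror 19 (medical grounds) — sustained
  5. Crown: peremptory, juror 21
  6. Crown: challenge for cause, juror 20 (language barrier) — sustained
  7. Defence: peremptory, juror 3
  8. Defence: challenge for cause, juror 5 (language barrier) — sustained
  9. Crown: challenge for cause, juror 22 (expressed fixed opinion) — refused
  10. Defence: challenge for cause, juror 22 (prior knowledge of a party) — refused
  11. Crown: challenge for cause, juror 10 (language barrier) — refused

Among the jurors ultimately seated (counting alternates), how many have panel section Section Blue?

Removed: #3, #5, #12, #15, #17, #19, #20, #21.
Seated (11 incl. alternates): #1, #2, #4, #6, #7, #8, #9, #10, #11, #13, #14.
Of those, in Section Blue: #1, #4, #6, #10, #11 → 5.

5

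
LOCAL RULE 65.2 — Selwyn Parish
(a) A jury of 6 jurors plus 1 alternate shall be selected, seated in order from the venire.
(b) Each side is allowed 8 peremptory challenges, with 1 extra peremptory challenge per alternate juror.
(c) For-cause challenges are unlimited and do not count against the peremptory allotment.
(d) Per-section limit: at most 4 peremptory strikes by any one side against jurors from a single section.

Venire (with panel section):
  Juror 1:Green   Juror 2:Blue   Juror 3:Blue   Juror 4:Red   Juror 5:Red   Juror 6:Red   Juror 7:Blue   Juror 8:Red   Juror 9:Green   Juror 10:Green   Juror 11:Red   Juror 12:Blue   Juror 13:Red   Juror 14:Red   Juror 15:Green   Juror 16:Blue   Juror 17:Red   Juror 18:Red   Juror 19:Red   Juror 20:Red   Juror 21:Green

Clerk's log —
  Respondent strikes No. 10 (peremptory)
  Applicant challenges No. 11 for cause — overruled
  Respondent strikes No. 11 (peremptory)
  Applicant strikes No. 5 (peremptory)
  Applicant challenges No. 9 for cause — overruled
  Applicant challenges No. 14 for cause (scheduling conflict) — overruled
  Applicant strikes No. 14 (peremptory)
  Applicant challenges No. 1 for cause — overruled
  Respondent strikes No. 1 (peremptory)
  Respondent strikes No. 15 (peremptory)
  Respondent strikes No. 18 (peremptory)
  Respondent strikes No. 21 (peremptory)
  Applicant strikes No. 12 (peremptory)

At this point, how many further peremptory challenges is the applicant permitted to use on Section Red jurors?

Applicant peremptories so far: #5, #14, #12 — 3 of 9 used, 6 left overall.
Against Section Red: #5, #14 — 2 used; per-section cap 4 leaves 2.
Binding limit: min(6, 2) = 2.

2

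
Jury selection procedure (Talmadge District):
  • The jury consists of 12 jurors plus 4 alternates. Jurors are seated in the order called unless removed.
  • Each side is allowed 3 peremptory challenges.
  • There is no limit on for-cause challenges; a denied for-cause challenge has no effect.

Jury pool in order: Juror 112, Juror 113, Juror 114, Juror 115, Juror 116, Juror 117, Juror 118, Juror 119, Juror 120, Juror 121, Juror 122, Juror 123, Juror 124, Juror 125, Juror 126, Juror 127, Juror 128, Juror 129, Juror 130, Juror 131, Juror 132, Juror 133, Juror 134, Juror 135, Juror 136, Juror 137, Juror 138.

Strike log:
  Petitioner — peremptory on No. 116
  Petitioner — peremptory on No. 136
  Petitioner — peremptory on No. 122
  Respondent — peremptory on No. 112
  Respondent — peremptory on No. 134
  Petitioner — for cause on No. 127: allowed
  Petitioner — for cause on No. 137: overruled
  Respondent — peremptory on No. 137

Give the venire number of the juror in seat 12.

Removed: #112, #116, #122, #127, #134, #136, #137.
Seating in order: seats 1–12 → #113, #114, #115, #117, #118, #119, #120, #121, #123, #124, #125, #126; alternates → #128, #129, #130, #131.
So seat 12 is #126.

126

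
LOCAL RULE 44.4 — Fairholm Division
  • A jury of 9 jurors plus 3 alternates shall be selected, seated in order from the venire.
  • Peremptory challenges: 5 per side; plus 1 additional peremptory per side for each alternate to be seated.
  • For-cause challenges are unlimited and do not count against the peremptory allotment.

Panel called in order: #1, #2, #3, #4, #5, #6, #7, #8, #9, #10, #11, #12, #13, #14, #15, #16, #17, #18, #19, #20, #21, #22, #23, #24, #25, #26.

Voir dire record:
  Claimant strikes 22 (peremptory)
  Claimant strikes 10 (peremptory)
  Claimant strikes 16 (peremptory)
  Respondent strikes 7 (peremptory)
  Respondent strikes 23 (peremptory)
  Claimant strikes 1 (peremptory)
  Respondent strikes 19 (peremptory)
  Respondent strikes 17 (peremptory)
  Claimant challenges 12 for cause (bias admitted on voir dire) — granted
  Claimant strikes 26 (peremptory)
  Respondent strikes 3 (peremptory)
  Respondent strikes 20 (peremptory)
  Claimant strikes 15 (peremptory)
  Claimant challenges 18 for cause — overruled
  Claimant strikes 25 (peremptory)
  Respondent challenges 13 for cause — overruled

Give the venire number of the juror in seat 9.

Removed: #1, #3, #7, #10, #12, #15, #16, #17, #19, #20, #22, #23, #25, #26. (#13, #18 stay — for-cause denied.)
Seating in order: seats 1–9 → #2, #4, #5, #6, #8, #9, #11, #13, #14; alternates → #18, #21, #24.
So seat 9 is #14.

14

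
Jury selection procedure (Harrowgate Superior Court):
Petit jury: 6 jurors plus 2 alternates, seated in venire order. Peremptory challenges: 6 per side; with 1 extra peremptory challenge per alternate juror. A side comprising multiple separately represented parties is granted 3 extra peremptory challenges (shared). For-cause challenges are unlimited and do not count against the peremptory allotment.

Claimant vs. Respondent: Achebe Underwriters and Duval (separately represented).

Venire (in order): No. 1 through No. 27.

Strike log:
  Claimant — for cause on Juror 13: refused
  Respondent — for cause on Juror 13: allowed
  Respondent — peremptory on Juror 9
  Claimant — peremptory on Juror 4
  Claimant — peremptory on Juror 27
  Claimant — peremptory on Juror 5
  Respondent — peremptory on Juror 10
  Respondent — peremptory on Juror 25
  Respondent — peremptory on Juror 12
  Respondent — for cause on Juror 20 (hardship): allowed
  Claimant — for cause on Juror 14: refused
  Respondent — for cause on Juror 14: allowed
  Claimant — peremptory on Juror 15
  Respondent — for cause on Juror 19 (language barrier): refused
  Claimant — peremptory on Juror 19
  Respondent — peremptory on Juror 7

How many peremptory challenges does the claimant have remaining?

Claimant allotment: 6 base + 1 × 2 alternates = 8.
Claimant peremptories used: #4, #27, #5, #15, #19 — 5 (for-cause on #13, #14 don't count).
Remaining: 8 − 5 = 3.

3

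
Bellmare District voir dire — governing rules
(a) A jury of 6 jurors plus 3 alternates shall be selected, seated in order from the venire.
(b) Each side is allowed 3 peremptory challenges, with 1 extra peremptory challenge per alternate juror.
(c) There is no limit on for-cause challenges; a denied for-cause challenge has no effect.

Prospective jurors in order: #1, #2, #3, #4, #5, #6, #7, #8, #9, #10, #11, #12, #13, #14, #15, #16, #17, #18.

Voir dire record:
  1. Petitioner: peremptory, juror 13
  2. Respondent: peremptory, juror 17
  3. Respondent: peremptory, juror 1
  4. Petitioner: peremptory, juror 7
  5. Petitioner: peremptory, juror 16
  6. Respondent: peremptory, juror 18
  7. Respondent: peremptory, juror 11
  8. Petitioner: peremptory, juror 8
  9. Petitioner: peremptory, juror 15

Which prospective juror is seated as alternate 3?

Removed: #1, #7, #8, #11, #13, #15, #16, #17, #18.
Seating in order: seats 1–6 → #2, #3, #4, #5, #6, #9; alternates → #10, #12, #14.
So alternate 3 is #14.

14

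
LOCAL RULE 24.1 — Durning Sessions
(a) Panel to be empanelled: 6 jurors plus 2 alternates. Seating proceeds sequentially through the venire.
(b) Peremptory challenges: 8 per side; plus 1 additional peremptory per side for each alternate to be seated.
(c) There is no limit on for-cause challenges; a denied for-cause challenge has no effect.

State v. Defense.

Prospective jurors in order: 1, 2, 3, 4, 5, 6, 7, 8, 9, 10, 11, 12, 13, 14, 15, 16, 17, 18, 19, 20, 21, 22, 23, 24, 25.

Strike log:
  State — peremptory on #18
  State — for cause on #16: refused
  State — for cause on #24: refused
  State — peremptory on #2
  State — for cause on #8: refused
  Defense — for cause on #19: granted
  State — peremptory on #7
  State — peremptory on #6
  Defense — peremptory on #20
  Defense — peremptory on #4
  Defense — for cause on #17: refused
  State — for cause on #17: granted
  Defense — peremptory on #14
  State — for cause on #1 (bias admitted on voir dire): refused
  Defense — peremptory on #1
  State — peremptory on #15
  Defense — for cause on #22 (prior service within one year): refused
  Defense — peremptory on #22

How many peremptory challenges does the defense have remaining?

5

Defense allotment: 8 base + 1 × 2 alternates = 10.
Defense peremptories used: #20, #4, #14, #1, #22 — 5 (for-cause on #19, #17, #22 don't count).
Remaining: 10 − 5 = 5.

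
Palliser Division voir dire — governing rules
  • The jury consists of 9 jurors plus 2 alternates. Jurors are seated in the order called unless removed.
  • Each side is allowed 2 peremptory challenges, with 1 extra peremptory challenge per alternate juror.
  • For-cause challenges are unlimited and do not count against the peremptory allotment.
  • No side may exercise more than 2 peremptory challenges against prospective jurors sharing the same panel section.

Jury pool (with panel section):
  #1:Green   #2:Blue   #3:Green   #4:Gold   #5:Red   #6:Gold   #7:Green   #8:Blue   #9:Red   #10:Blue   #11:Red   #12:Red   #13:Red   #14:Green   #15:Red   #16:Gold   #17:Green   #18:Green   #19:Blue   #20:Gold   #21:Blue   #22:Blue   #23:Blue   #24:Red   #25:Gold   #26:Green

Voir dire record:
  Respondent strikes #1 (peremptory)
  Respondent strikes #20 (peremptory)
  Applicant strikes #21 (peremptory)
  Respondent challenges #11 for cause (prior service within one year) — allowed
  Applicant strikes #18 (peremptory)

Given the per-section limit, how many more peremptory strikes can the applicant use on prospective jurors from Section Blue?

1

Applicant peremptories so far: #21, #18 — 2 of 4 used, 2 left overall.
Against Section Blue: #21 — 1 used; per-section cap 2 leaves 1.
Binding limit: min(2, 1) = 1.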